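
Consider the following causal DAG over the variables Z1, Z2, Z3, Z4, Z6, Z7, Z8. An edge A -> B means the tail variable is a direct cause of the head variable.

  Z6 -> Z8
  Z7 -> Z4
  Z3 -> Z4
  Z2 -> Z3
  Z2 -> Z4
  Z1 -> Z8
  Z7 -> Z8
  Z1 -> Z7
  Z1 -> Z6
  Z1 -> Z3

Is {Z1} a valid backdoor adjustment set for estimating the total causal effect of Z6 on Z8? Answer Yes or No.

Yes

Backdoor paths from Z6 to Z8 (paths whose first edge points into Z6):
  P1: Z6 <- Z1 -> Z7 -> Z8
  P2: Z6 <- Z1 -> Z3 <- Z2 -> Z4 <- Z7 -> Z8
  P3: Z6 <- Z1 -> Z3 -> Z4 <- Z7 -> Z8
  P4: Z6 <- Z1 -> Z8
Condition 1 (no descendant of Z6 in the set): holds — descendants of Z6 are {Z8}; none are in {Z1}.
Condition 2 (every backdoor path blocked by {Z1}):
  P1: blocked at fork node Z1 ∈ conditioning set.
  P2: blocked at fork node Z1 ∈ conditioning set.
  P3: blocked at fork node Z1 ∈ conditioning set.
  P4: blocked at fork node Z1 ∈ conditioning set.
{Z1} satisfies the backdoor criterion.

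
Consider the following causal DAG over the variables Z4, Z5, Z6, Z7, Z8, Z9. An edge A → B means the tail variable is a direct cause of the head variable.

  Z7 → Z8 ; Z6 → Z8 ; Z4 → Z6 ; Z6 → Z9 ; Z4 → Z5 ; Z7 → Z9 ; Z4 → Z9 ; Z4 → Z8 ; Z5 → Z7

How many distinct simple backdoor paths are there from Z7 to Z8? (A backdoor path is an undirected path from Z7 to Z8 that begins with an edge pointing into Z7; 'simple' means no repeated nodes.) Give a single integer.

3

A backdoor path from Z7 to Z8 is any simple undirected path whose first edge points into Z7 (i.e. leaves Z7 via a parent).
Parents of Z7: {Z5}.
Enumerating:
  P1: Z7 <- Z5 <- Z4 -> Z6 -> Z8
  P2: Z7 <- Z5 <- Z4 -> Z9 <- Z6 -> Z8
  P3: Z7 <- Z5 <- Z4 -> Z8
That exhausts the simple backdoor paths. Count: 3.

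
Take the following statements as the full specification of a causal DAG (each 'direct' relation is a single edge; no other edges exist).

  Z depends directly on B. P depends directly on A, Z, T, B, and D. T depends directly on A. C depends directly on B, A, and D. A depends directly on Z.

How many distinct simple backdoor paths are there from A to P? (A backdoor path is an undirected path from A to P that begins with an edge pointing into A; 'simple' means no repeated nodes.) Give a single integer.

A backdoor path from A to P is any simple undirected path whose first edge points into A (i.e. leaves A via a parent).
Parents of A: {Z}.
Enumerating:
  P1: A <- Z <- B -> C <- D -> P
  P2: A <- Z <- B -> P
  P3: A <- Z -> P
That exhausts the simple backdoor paths. Count: 3.

3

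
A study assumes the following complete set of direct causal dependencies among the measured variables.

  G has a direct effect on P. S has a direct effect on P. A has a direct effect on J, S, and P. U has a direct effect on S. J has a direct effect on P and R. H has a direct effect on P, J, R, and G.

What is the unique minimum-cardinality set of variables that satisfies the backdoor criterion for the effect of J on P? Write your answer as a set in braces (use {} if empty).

{A, H}

Variables eligible for adjustment (non-descendants of J, excluding J and P): {A, G, H, S, U}.
Backdoor paths from J to P:
  P1: J <- A -> S -> P
  P2: J <- A -> P
  P3: J <- H -> G -> P
  P4: J <- H -> P
The empty set is not sufficient: P1 (J <- A -> S -> P) has no collider blocking it and no conditioned non-collider, so it is open.
Try {A, H}:
  P1: blocked at fork node A ∈ conditioning set.
  P2: blocked at fork node A ∈ conditioning set.
  P3: blocked at fork node H ∈ conditioning set.
  P4: blocked at fork node H ∈ conditioning set.
{A, H} contains no descendant of J and blocks every backdoor path.
Every element of {A, H} is needed (dropping A leaves P1 open; dropping H leaves P3 open), so no proper subset is valid.
Among all size-2 subsets of the eligible variables, only {A, H} blocks every backdoor path, so it is the unique smallest valid adjustment set.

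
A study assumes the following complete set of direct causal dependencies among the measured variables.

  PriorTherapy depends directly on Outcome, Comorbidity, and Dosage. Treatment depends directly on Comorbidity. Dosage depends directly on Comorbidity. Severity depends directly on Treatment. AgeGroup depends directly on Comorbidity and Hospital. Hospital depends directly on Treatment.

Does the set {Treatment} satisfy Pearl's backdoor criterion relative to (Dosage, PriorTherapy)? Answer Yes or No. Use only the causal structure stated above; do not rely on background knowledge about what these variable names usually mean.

Backdoor paths from Dosage to PriorTherapy (paths whose first edge points into Dosage):
  P1: Dosage <- Comorbidity -> PriorTherapy
Condition 1 (no descendant of Dosage in the set): holds — descendants of Dosage are {PriorTherapy}; none are in {Treatment}.
Condition 2 (every backdoor path blocked by {Treatment}):
  P1: open — no interior node is in the conditioning set.
{Treatment} does not satisfy the backdoor criterion.

No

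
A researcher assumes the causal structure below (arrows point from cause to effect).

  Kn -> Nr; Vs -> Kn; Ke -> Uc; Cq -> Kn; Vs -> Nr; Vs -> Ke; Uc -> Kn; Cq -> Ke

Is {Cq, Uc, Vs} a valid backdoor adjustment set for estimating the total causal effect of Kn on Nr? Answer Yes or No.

Backdoor paths from Kn to Nr (paths whose first edge points into Kn):
  P1: Kn <- Vs -> Nr
  P2: Kn <- Cq -> Ke <- Vs -> Nr
  P3: Kn <- Uc <- Ke <- Vs -> Nr
Condition 1 (no descendant of Kn in the set): holds — descendants of Kn are {Nr}; none are in {Cq, Uc, Vs}.
Condition 2 (every backdoor path blocked by {Cq, Uc, Vs}):
  P1: blocked at fork node Vs ∈ conditioning set.
  P2: blocked at fork node Cq ∈ conditioning set.
  P3: blocked at chain node Uc ∈ conditioning set.
{Cq, Uc, Vs} satisfies the backdoor criterion.

Yes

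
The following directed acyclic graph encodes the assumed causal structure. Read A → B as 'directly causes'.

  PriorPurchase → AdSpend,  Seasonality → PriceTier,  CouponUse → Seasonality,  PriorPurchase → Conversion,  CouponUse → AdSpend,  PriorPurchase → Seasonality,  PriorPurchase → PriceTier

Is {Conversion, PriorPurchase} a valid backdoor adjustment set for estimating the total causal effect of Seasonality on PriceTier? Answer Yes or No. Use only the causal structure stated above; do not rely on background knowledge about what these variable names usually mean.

Backdoor paths from Seasonality to PriceTier (paths whose first edge points into Seasonality):
  P1: Seasonality <- CouponUse -> AdSpend <- PriorPurchase -> PriceTier
  P2: Seasonality <- PriorPurchase -> PriceTier
Condition 1 (no descendant of Seasonality in the set): holds — descendants of Seasonality are {PriceTier}; none are in {Conversion, PriorPurchase}.
Condition 2 (every backdoor path blocked by {Conversion, PriorPurchase}):
  P1: blocked at collider AdSpend (neither it nor any descendant is in the conditioning set).
  P2: blocked at fork node PriorPurchase ∈ conditioning set.
{Conversion, PriorPurchase} satisfies the backdoor criterion.

Yes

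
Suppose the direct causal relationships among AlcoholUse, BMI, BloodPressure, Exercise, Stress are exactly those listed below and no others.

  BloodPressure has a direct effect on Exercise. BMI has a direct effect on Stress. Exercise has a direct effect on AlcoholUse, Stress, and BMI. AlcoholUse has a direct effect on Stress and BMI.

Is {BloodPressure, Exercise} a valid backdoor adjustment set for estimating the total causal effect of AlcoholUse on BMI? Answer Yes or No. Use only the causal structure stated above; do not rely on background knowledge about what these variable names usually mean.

Yes

Backdoor paths from AlcoholUse to BMI (paths whose first edge points into AlcoholUse):
  P1: AlcoholUse <- Exercise -> BMI
  P2: AlcoholUse <- Exercise -> Stress <- BMI
Condition 1 (no descendant of AlcoholUse in the set): holds — descendants of AlcoholUse are {BMI, Stress}; none are in {BloodPressure, Exercise}.
Condition 2 (every backdoor path blocked by {BloodPressure, Exercise}):
  P1: blocked at fork node Exercise ∈ conditioning set.
  P2: blocked at fork node Exercise ∈ conditioning set.
{BloodPressure, Exercise} satisfies the backdoor criterion.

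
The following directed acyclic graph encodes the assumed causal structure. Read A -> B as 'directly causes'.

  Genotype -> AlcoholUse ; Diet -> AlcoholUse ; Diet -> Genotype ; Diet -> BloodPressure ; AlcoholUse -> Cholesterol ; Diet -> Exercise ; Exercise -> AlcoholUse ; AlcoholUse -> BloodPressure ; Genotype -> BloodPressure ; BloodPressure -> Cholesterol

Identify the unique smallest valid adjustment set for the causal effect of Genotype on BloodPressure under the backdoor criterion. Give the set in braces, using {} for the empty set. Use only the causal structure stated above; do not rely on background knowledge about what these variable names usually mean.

Variables eligible for adjustment (non-descendants of Genotype, excluding Genotype and BloodPressure): {Diet, Exercise}.
Backdoor paths from Genotype to BloodPressure:
  P1: Genotype <- Diet -> Exercise -> AlcoholUse -> BloodPressure
  P2: Genotype <- Diet -> Exercise -> AlcoholUse -> Cholesterol <- BloodPressure
  P3: Genotype <- Diet -> AlcoholUse -> BloodPressure
  P4: Genotype <- Diet -> AlcoholUse -> Cholesterol <- BloodPressure
  P5: Genotype <- Diet -> BloodPressure
The empty set is not sufficient: P1 (Genotype <- Diet -> Exercise -> AlcoholUse -> BloodPressure) has no collider blocking it and no conditioned non-collider, so it is open.
Try {Diet}:
  P1: blocked at fork node Diet ∈ conditioning set.
  P2: blocked at fork node Diet ∈ conditioning set.
  P3: blocked at fork node Diet ∈ conditioning set.
  P4: blocked at fork node Diet ∈ conditioning set.
  P5: blocked at fork node Diet ∈ conditioning set.
{Diet} contains no descendant of Genotype and blocks every backdoor path.
No other singleton works — e.g. {Exercise} leaves P3 open — so {Diet} is the unique smallest valid adjustment set.

{Diet}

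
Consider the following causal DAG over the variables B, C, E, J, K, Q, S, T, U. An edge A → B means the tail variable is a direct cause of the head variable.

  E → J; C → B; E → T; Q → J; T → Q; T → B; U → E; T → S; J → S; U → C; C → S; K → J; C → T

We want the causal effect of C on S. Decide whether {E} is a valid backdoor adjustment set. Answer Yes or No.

Yes

Backdoor paths from C to S (paths whose first edge points into C):
  P1: C <- U -> E -> T -> Q -> J -> S
  P2: C <- U -> E -> T -> S
  P3: C <- U -> E -> J <- Q <- T -> S
  P4: C <- U -> E -> J -> S
Condition 1 (no descendant of C in the set): holds — descendants of C are {B, J, Q, S, T}; none are in {E}.
Condition 2 (every backdoor path blocked by {E}):
  P1: blocked at chain node E ∈ conditioning set.
  P2: blocked at chain node E ∈ conditioning set.
  P3: blocked at chain node E ∈ conditioning set.
  P4: blocked at chain node E ∈ conditioning set.
{E} satisfies the backdoor criterion.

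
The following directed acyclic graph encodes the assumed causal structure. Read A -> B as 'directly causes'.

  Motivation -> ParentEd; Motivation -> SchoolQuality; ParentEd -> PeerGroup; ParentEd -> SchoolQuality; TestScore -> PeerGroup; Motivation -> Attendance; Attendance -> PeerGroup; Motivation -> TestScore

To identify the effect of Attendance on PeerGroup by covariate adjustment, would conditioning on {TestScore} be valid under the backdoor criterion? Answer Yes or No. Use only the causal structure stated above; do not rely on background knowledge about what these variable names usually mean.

No

Backdoor paths from Attendance to PeerGroup (paths whose first edge points into Attendance):
  P1: Attendance <- Motivation -> ParentEd -> PeerGroup
  P2: Attendance <- Motivation -> SchoolQuality <- ParentEd -> PeerGroup
  P3: Attendance <- Motivation -> TestScore -> PeerGroup
Condition 1 (no descendant of Attendance in the set): holds — descendants of Attendance are {PeerGroup}; none are in {TestScore}.
Condition 2 (every backdoor path blocked by {TestScore}):
  P1: open — no interior node is in the conditioning set.
  P2: blocked at collider SchoolQuality (neither it nor any descendant is in the conditioning set).
  P3: blocked at chain node TestScore ∈ conditioning set.
{TestScore} does not satisfy the backdoor criterion.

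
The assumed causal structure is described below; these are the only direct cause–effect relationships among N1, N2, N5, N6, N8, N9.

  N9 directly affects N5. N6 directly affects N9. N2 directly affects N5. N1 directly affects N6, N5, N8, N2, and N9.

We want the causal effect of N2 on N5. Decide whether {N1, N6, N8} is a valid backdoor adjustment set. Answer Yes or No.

Backdoor paths from N2 to N5 (paths whose first edge points into N2):
  P1: N2 <- N1 -> N6 -> N9 -> N5
  P2: N2 <- N1 -> N9 -> N5
  P3: N2 <- N1 -> N5
Condition 1 (no descendant of N2 in the set): holds — descendants of N2 are {N5}; none are in {N1, N6, N8}.
Condition 2 (every backdoor path blocked by {N1, N6, N8}):
  P1: blocked at fork node N1 ∈ conditioning set.
  P2: blocked at fork node N1 ∈ conditioning set.
  P3: blocked at fork node N1 ∈ conditioning set.
{N1, N6, N8} satisfies the backdoor criterion.

Yes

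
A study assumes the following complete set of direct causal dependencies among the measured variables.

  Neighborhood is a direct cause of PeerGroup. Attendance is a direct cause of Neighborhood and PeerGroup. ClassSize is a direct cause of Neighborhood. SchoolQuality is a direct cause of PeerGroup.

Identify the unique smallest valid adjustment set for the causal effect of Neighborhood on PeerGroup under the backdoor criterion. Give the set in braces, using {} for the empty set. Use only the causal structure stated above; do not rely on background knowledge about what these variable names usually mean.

Variables eligible for adjustment (non-descendants of Neighborhood, excluding Neighborhood and PeerGroup): {Attendance, ClassSize, SchoolQuality}.
Backdoor paths from Neighborhood to PeerGroup:
  P1: Neighborhood <- Attendance -> PeerGroup
The empty set is not sufficient: P1 (Neighborhood <- Attendance -> PeerGroup) has no collider blocking it and no conditioned non-collider, so it is open.
Try {Attendance}:
  P1: blocked at fork node Attendance ∈ conditioning set.
{Attendance} contains no descendant of Neighborhood and blocks every backdoor path.
No other singleton works — e.g. {SchoolQuality} leaves P1 open — so {Attendance} is the unique smallest valid adjustment set.

{Attendance}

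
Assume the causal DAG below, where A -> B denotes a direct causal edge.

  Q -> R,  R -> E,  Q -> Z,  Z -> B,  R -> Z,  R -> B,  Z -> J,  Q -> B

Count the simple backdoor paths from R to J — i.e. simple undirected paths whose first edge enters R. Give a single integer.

2

A backdoor path from R to J is any simple undirected path whose first edge points into R (i.e. leaves R via a parent).
Parents of R: {Q}.
Enumerating:
  P1: R <- Q -> Z -> J
  P2: R <- Q -> B <- Z -> J
That exhausts the simple backdoor paths. Count: 2.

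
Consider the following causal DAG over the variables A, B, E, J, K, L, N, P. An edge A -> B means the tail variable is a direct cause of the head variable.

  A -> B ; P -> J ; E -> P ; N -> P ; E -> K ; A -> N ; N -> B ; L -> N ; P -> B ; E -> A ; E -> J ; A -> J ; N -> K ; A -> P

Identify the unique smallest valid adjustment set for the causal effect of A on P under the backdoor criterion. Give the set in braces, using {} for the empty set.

Variables eligible for adjustment (non-descendants of A, excluding A and P): {E, L}.
Backdoor paths from A to P:
  P1: A <- E -> P
  P2: A <- E -> K <- N -> P
  P3: A <- E -> K <- N -> B <- P
  P4: A <- E -> J <- P
The empty set is not sufficient: P1 (A <- E -> P) has no collider blocking it and no conditioned non-collider, so it is open.
Try {E}:
  P1: blocked at fork node E ∈ conditioning set.
  P2: blocked at fork node E ∈ conditioning set.
  P3: blocked at fork node E ∈ conditioning set.
  P4: blocked at fork node E ∈ conditioning set.
{E} contains no descendant of A and blocks every backdoor path.
No other singleton works — e.g. {L} leaves P1 open — so {E} is the unique smallest valid adjustment set.

{E}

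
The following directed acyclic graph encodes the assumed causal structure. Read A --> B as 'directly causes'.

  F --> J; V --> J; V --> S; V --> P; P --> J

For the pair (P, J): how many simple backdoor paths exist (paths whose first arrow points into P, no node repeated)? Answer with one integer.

1

A backdoor path from P to J is any simple undirected path whose first edge points into P (i.e. leaves P via a parent).
Parents of P: {V}.
Enumerating:
  P1: P <- V -> J
That exhausts the simple backdoor paths. Count: 1.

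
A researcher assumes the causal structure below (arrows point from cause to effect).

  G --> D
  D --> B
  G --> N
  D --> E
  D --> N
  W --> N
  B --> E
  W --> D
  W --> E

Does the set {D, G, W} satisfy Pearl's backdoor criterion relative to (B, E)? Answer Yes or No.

Backdoor paths from B to E (paths whose first edge points into B):
  P1: B <- D <- G -> N <- W -> E
  P2: B <- D <- W -> E
  P3: B <- D -> N <- W -> E
  P4: B <- D -> E
Condition 1 (no descendant of B in the set): holds — descendants of B are {E}; none are in {D, G, W}.
Condition 2 (every backdoor path blocked by {D, G, W}):
  P1: blocked at chain node D ∈ conditioning set.
  P2: blocked at chain node D ∈ conditioning set.
  P3: blocked at fork node D ∈ conditioning set.
  P4: blocked at fork node D ∈ conditioning set.
{D, G, W} satisfies the backdoor criterion.

Yes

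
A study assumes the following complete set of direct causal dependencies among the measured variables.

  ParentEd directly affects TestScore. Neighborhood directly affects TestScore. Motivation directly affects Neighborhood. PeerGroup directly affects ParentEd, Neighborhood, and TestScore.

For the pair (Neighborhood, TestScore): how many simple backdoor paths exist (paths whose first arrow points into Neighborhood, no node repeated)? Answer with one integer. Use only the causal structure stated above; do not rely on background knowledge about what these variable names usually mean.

2

A backdoor path from Neighborhood to TestScore is any simple undirected path whose first edge points into Neighborhood (i.e. leaves Neighborhood via a parent).
Parents of Neighborhood: {Motivation, PeerGroup}.
Enumerating:
  P1: Neighborhood <- PeerGroup -> ParentEd -> TestScore
  P2: Neighborhood <- PeerGroup -> TestScore
That exhausts the simple backdoor paths. Count: 2.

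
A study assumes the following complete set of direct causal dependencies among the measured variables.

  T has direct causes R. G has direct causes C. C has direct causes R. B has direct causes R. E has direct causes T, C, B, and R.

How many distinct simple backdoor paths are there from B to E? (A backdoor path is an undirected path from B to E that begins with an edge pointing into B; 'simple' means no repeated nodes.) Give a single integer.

3

A backdoor path from B to E is any simple undirected path whose first edge points into B (i.e. leaves B via a parent).
Parents of B: {R}.
Enumerating:
  P1: B <- R -> C -> E
  P2: B <- R -> T -> E
  P3: B <- R -> E
That exhausts the simple backdoor paths. Count: 3.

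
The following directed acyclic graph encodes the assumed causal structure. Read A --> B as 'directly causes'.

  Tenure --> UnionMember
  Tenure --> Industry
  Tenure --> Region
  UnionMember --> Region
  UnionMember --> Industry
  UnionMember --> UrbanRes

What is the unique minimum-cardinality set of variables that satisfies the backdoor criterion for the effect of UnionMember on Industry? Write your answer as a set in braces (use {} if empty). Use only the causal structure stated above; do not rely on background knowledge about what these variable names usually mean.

{Tenure}

Variables eligible for adjustment (non-descendants of UnionMember, excluding UnionMember and Industry): {Tenure}.
Backdoor paths from UnionMember to Industry:
  P1: UnionMember <- Tenure -> Industry
The empty set is not sufficient: P1 (UnionMember <- Tenure -> Industry) has no collider blocking it and no conditioned non-collider, so it is open.
Try {Tenure}:
  P1: blocked at fork node Tenure ∈ conditioning set.
{Tenure} contains no descendant of UnionMember and blocks every backdoor path.
{Tenure} is the unique smallest valid adjustment set.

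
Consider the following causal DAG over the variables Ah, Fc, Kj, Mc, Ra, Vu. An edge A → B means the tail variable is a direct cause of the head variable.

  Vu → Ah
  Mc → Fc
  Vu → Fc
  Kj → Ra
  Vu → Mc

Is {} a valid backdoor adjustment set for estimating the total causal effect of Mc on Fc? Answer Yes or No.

No

Backdoor paths from Mc to Fc (paths whose first edge points into Mc):
  P1: Mc <- Vu -> Fc
Condition 1 (no descendant of Mc in the set): holds — descendants of Mc are {Fc}; none are in {}.
Condition 2 (every backdoor path blocked by {}):
  P1: open — no interior node is in the conditioning set.
{} does not satisfy the backdoor criterion.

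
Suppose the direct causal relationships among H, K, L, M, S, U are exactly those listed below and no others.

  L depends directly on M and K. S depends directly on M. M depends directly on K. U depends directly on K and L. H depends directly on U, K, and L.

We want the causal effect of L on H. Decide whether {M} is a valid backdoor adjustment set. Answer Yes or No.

No

Backdoor paths from L to H (paths whose first edge points into L):
  P1: L <- K -> U -> H
  P2: L <- K -> H
  P3: L <- M <- K -> U -> H
  P4: L <- M <- K -> H
Condition 1 (no descendant of L in the set): holds — descendants of L are {H, U}; none are in {M}.
Condition 2 (every backdoor path blocked by {M}):
  P1: open — no interior node is in the conditioning set.
  P2: open — no interior node is in the conditioning set.
  P3: blocked at chain node M ∈ conditioning set.
  P4: blocked at chain node M ∈ conditioning set.
{M} does not satisfy the backdoor criterion.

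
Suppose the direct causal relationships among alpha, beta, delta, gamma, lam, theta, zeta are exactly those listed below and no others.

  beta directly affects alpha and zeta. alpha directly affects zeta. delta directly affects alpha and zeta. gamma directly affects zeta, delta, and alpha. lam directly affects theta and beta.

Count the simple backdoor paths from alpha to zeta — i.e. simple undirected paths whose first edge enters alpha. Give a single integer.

A backdoor path from alpha to zeta is any simple undirected path whose first edge points into alpha (i.e. leaves alpha via a parent).
Parents of alpha: {beta, delta, gamma}.
Enumerating:
  P1: alpha <- gamma -> delta -> zeta
  P2: alpha <- gamma -> zeta
  P3: alpha <- beta -> zeta
  P4: alpha <- delta <- gamma -> zeta
  P5: alpha <- delta -> zeta
That exhausts the simple backdoor paths. Count: 5.

5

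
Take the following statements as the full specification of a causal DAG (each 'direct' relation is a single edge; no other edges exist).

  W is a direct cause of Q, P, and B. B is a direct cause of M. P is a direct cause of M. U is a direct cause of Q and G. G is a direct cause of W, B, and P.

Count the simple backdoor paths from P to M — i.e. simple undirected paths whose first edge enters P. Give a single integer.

A backdoor path from P to M is any simple undirected path whose first edge points into P (i.e. leaves P via a parent).
Parents of P: {G, W}.
Enumerating:
  P1: P <- G <- U -> Q <- W -> B -> M
  P2: P <- G -> W -> B -> M
  P3: P <- G -> B -> M
  P4: P <- W <- G -> B -> M
  P5: P <- W -> Q <- U -> G -> B -> M
  P6: P <- W -> B -> M
That exhausts the simple backdoor paths. Count: 6.

6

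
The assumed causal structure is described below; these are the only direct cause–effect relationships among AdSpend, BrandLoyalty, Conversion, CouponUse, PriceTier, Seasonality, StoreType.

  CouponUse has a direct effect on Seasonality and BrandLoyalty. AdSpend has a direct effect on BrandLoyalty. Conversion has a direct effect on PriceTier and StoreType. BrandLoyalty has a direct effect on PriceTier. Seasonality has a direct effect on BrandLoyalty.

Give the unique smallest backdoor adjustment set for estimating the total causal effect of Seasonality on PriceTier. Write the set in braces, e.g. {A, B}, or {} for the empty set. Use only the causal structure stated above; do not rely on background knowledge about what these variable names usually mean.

Variables eligible for adjustment (non-descendants of Seasonality, excluding Seasonality and PriceTier): {AdSpend, Conversion, CouponUse, StoreType}.
Backdoor paths from Seasonality to PriceTier:
  P1: Seasonality <- CouponUse -> BrandLoyalty -> PriceTier
The empty set is not sufficient: P1 (Seasonality <- CouponUse -> BrandLoyalty -> PriceTier) has no collider blocking it and no conditioned non-collider, so it is open.
Try {CouponUse}:
  P1: blocked at fork node CouponUse ∈ conditioning set.
{CouponUse} contains no descendant of Seasonality and blocks every backdoor path.
No other singleton works — e.g. {AdSpend} leaves P1 open — so {CouponUse} is the unique smallest valid adjustment set.

{CouponUse}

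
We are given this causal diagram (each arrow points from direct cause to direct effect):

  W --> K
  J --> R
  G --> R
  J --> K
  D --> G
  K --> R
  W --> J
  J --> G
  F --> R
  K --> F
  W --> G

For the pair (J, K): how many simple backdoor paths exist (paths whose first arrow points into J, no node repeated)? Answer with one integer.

A backdoor path from J to K is any simple undirected path whose first edge points into J (i.e. leaves J via a parent).
Parents of J: {W}.
Enumerating:
  P1: J <- W -> K
  P2: J <- W -> G -> R <- K
  P3: J <- W -> G -> R <- F <- K
That exhausts the simple backdoor paths. Count: 3.

3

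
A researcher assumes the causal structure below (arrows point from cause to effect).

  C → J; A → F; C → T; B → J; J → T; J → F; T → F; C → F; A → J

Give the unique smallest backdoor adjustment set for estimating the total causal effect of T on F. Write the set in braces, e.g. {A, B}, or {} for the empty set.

Variables eligible for adjustment (non-descendants of T, excluding T and F): {A, B, C, J}.
Backdoor paths from T to F:
  P1: T <- C -> J <- A -> F
  P2: T <- C -> J -> F
  P3: T <- C -> F
  P4: T <- J <- C -> F
  P5: T <- J <- A -> F
  P6: T <- J -> F
The empty set is not sufficient: P2 (T <- C -> J -> F) has no collider blocking it and no conditioned non-collider, so it is open.
Try {C, J}:
  P1: blocked at fork node C ∈ conditioning set.
  P2: blocked at fork node C ∈ conditioning set.
  P3: blocked at fork node C ∈ conditioning set.
  P4: blocked at chain node J ∈ conditioning set.
  P5: blocked at chain node J ∈ conditioning set.
  P6: blocked at fork node J ∈ conditioning set.
{C, J} contains no descendant of T and blocks every backdoor path.
Every element of {C, J} is needed (dropping C leaves P1 open; dropping J leaves P5 open), so no proper subset is valid.
Among all size-2 subsets of the eligible variables, only {C, J} blocks every backdoor path, so it is the unique smallest valid adjustment set.

{C, J}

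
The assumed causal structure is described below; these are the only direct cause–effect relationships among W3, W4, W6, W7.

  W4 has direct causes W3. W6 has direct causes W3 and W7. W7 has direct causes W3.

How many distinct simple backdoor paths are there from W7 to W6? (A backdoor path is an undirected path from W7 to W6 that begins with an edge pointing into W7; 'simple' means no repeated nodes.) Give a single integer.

1

A backdoor path from W7 to W6 is any simple undirected path whose first edge points into W7 (i.e. leaves W7 via a parent).
Parents of W7: {W3}.
Enumerating:
  P1: W7 <- W3 -> W6
That exhausts the simple backdoor paths. Count: 1.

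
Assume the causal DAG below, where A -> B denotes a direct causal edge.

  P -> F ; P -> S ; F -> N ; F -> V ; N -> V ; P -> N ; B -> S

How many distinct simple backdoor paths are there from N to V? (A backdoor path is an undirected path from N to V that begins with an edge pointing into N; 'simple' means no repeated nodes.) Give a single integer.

2

A backdoor path from N to V is any simple undirected path whose first edge points into N (i.e. leaves N via a parent).
Parents of N: {F, P}.
Enumerating:
  P1: N <- P -> F -> V
  P2: N <- F -> V
That exhausts the simple backdoor paths. Count: 2.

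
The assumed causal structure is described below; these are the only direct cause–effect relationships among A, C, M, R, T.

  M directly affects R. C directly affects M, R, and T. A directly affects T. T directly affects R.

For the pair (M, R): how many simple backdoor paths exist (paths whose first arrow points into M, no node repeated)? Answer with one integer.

A backdoor path from M to R is any simple undirected path whose first edge points into M (i.e. leaves M via a parent).
Parents of M: {C}.
Enumerating:
  P1: M <- C -> T -> R
  P2: M <- C -> R
That exhausts the simple backdoor paths. Count: 2.

2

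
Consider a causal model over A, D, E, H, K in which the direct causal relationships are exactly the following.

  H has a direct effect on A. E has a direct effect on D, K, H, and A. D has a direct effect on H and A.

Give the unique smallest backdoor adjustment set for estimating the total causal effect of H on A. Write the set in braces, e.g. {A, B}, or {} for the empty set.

{D, E}

Variables eligible for adjustment (non-descendants of H, excluding H and A): {D, E, K}.
Backdoor paths from H to A:
  P1: H <- E -> D -> A
  P2: H <- E -> A
  P3: H <- D <- E -> A
  P4: H <- D -> A
The empty set is not sufficient: P1 (H <- E -> D -> A) has no collider blocking it and no conditioned non-collider, so it is open.
Try {D, E}:
  P1: blocked at fork node E ∈ conditioning set.
  P2: blocked at fork node E ∈ conditioning set.
  P3: blocked at chain node D ∈ conditioning set.
  P4: blocked at fork node D ∈ conditioning set.
{D, E} contains no descendant of H and blocks every backdoor path.
Every element of {D, E} is needed (dropping D leaves P4 open; dropping E leaves P2 open), so no proper subset is valid.
Among all size-2 subsets of the eligible variables, only {D, E} blocks every backdoor path, so it is the unique smallest valid adjustment set.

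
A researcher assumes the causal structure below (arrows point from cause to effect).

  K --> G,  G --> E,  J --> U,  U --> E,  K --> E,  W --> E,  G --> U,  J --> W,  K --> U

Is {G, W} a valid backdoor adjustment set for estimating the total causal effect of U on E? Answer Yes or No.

Backdoor paths from U to E (paths whose first edge points into U):
  P1: U <- J -> W -> E
  P2: U <- K -> G -> E
  P3: U <- K -> E
  P4: U <- G <- K -> E
  P5: U <- G -> E
Condition 1 (no descendant of U in the set): holds — descendants of U are {E}; none are in {G, W}.
Condition 2 (every backdoor path blocked by {G, W}):
  P1: blocked at chain node W ∈ conditioning set.
  P2: blocked at chain node G ∈ conditioning set.
  P3: open — no interior node is in the conditioning set.
  P4: blocked at chain node G ∈ conditioning set.
  P5: blocked at fork node G ∈ conditioning set.
{G, W} does not satisfy the backdoor criterion.

No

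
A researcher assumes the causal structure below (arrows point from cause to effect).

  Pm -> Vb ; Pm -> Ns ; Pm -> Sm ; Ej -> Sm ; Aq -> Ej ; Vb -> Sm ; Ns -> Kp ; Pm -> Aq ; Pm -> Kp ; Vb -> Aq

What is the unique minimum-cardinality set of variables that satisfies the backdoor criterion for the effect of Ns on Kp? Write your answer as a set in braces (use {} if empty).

Variables eligible for adjustment (non-descendants of Ns, excluding Ns and Kp): {Aq, Ej, Pm, Sm, Vb}.
Backdoor paths from Ns to Kp:
  P1: Ns <- Pm -> Kp
The empty set is not sufficient: P1 (Ns <- Pm -> Kp) has no collider blocking it and no conditioned non-collider, so it is open.
Try {Pm}:
  P1: blocked at fork node Pm ∈ conditioning set.
{Pm} contains no descendant of Ns and blocks every backdoor path.
No other singleton works — e.g. {Vb} leaves P1 open — so {Pm} is the unique smallest valid adjustment set.

{Pm}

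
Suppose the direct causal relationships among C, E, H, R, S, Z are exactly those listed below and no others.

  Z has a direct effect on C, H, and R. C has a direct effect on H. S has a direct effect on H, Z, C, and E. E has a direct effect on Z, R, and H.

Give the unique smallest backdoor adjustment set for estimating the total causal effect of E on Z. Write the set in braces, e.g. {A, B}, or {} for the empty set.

Variables eligible for adjustment (non-descendants of E, excluding E and Z): {S}.
Backdoor paths from E to Z:
  P1: E <- S -> Z
  P2: E <- S -> C <- Z
  P3: E <- S -> C -> H <- Z
  P4: E <- S -> H <- Z
  P5: E <- S -> H <- C <- Z
The empty set is not sufficient: P1 (E <- S -> Z) has no collider blocking it and no conditioned non-collider, so it is open.
Try {S}:
  P1: blocked at fork node S ∈ conditioning set.
  P2: blocked at fork node S ∈ conditioning set.
  P3: blocked at fork node S ∈ conditioning set.
  P4: blocked at fork node S ∈ conditioning set.
  P5: blocked at fork node S ∈ conditioning set.
{S} contains no descendant of E and blocks every backdoor path.
{S} is the unique smallest valid adjustment set.

{S}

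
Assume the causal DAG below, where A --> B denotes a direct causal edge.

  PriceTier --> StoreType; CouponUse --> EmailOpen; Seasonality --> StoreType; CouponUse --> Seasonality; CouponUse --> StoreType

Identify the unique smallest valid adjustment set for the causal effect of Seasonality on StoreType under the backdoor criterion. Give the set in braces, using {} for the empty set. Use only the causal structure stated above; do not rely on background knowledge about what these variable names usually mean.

{CouponUse}

Variables eligible for adjustment (non-descendants of Seasonality, excluding Seasonality and StoreType): {CouponUse, EmailOpen, PriceTier}.
Backdoor paths from Seasonality to StoreType:
  P1: Seasonality <- CouponUse -> StoreType
The empty set is not sufficient: P1 (Seasonality <- CouponUse -> StoreType) has no collider blocking it and no conditioned non-collider, so it is open.
Try {CouponUse}:
  P1: blocked at fork node CouponUse ∈ conditioning set.
{CouponUse} contains no descendant of Seasonality and blocks every backdoor path.
No other singleton works — e.g. {PriceTier} leaves P1 open — so {CouponUse} is the unique smallest valid adjustment set.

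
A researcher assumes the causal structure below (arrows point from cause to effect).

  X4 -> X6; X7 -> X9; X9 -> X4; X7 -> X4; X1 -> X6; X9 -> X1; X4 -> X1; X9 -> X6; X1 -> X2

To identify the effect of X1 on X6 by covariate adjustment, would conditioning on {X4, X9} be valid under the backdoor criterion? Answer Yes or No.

Backdoor paths from X1 to X6 (paths whose first edge points into X1):
  P1: X1 <- X9 <- X7 -> X4 -> X6
  P2: X1 <- X9 -> X4 -> X6
  P3: X1 <- X9 -> X6
  P4: X1 <- X4 <- X7 -> X9 -> X6
  P5: X1 <- X4 <- X9 -> X6
  P6: X1 <- X4 -> X6
Condition 1 (no descendant of X1 in the set): holds — descendants of X1 are {X2, X6}; none are in {X4, X9}.
Condition 2 (every backdoor path blocked by {X4, X9}):
  P1: blocked at chain node X9 ∈ conditioning set.
  P2: blocked at fork node X9 ∈ conditioning set.
  P3: blocked at fork node X9 ∈ conditioning set.
  P4: blocked at chain node X4 ∈ conditioning set.
  P5: blocked at chain node X4 ∈ conditioning set.
  P6: blocked at fork node X4 ∈ conditioning set.
{X4, X9} satisfies the backdoor criterion.

Yes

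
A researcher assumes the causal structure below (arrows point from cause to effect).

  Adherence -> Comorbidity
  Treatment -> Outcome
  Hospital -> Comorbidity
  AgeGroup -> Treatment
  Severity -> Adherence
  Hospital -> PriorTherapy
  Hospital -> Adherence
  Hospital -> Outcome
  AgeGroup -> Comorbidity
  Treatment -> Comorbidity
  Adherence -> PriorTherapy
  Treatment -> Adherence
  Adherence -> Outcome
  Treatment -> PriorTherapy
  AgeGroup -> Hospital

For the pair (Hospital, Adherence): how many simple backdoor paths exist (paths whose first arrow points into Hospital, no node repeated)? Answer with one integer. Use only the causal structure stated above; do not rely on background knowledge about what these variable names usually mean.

8

A backdoor path from Hospital to Adherence is any simple undirected path whose first edge points into Hospital (i.e. leaves Hospital via a parent).
Parents of Hospital: {AgeGroup}.
Enumerating:
  P1: Hospital <- AgeGroup -> Treatment -> Adherence
  P2: Hospital <- AgeGroup -> Treatment -> Comorbidity <- Adherence
  P3: Hospital <- AgeGroup -> Treatment -> PriorTherapy <- Adherence
  P4: Hospital <- AgeGroup -> Treatment -> Outcome <- Adherence
  P5: Hospital <- AgeGroup -> Comorbidity <- Treatment -> Adherence
  P6: Hospital <- AgeGroup -> Comorbidity <- Treatment -> PriorTherapy <- Adherence
  P7: Hospital <- AgeGroup -> Comorbidity <- Treatment -> Outcome <- Adherence
  P8: Hospital <- AgeGroup -> Comorbidity <- Adherence
That exhausts the simple backdoor paths. Count: 8.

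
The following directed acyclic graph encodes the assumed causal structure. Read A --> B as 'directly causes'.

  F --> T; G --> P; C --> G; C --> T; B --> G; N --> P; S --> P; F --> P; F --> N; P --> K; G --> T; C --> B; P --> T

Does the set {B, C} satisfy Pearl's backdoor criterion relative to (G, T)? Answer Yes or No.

Yes

Backdoor paths from G to T (paths whose first edge points into G):
  P1: G <- C -> T
  P2: G <- B <- C -> T
Condition 1 (no descendant of G in the set): holds — descendants of G are {K, P, T}; none are in {B, C}.
Condition 2 (every backdoor path blocked by {B, C}):
  P1: blocked at fork node C ∈ conditioning set.
  P2: blocked at chain node B ∈ conditioning set.
{B, C} satisfies the backdoor criterion.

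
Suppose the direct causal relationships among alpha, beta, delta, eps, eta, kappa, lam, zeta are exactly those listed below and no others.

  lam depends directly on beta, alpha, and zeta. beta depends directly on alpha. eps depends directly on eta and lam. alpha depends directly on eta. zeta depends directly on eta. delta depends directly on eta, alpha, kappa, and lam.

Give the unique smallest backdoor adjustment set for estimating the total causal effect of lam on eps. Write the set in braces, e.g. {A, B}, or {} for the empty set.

Variables eligible for adjustment (non-descendants of lam, excluding lam and eps): {alpha, beta, eta, kappa, zeta}.
Backdoor paths from lam to eps:
  P1: lam <- alpha <- eta -> eps
  P2: lam <- alpha -> delta <- eta -> eps
  P3: lam <- beta <- alpha <- eta -> eps
  P4: lam <- beta <- alpha -> delta <- eta -> eps
  P5: lam <- zeta <- eta -> eps
The empty set is not sufficient: P1 (lam <- alpha <- eta -> eps) has no collider blocking it and no conditioned non-collider, so it is open.
Try {eta}:
  P1: blocked at fork node eta ∈ conditioning set.
  P2: blocked at collider delta (neither it nor any descendant is in the conditioning set).
  P3: blocked at fork node eta ∈ conditioning set.
  P4: blocked at collider delta (neither it nor any descendant is in the conditioning set).
  P5: blocked at fork node eta ∈ conditioning set.
{eta} contains no descendant of lam and blocks every backdoor path.
No other singleton works — e.g. {kappa} leaves P1 open — so {eta} is the unique smallest valid adjustment set.

{eta}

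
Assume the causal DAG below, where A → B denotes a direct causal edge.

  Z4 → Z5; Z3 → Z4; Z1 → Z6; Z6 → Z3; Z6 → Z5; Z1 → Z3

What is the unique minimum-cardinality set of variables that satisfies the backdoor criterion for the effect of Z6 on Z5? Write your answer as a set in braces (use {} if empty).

Variables eligible for adjustment (non-descendants of Z6, excluding Z6 and Z5): {Z1}.
Backdoor paths from Z6 to Z5:
  P1: Z6 <- Z1 -> Z3 -> Z4 -> Z5
The empty set is not sufficient: P1 (Z6 <- Z1 -> Z3 -> Z4 -> Z5) has no collider blocking it and no conditioned non-collider, so it is open.
Try {Z1}:
  P1: blocked at fork node Z1 ∈ conditioning set.
{Z1} contains no descendant of Z6 and blocks every backdoor path.
{Z1} is the unique smallest valid adjustment set.

{Z1}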